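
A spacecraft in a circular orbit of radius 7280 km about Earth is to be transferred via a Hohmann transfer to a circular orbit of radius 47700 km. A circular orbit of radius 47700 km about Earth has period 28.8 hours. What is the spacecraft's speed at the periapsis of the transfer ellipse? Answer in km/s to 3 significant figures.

From Kepler's third law T² = 4π²r³/μ at r = 47700 km, T = 28.8 hours = 28.8 × 3600 s = 1.0368×10^5 s: μ = 4π²r³/T² = 3.98589×10^5 km³/s².
The Hohmann ellipse has a_t = (r₁ + r₂)/2 = 27490 km.
The periapsis of the transfer ellipse is at r = 7280 km.
Vis-viva: v = √[μ(2/r − 1/a_t)] = √[3.98589×10^5 × (2/7280 − 1/27490)] = 9.747 km/s.

v = 9.75 km/s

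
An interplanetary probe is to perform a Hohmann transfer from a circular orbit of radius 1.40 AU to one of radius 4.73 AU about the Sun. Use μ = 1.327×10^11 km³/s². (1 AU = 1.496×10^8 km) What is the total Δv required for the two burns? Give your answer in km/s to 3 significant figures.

Δv = 10.5 km/s

In km: r₁ = 1.40 × 1.496×10^8 = 2.0944×10^8 km; r₂ = 4.73 × 1.496×10^8 = 7.07608×10^8 km.
Semi-major axis of the transfer orbit: a_t = (2.0944×10^8 + 7.07608×10^8)/2 = 4.58524×10^8 km.
At r₁ the circular-orbit speed is v₁ = √(μ/r₁) = 25.1713 km/s.
On the transfer ellipse at r₁, v² = μ(2/r − 1/a) gives v_p = √[μ(2/r₁ − 1/a_t)] = 31.2695 km/s.
First burn Δv₁ = |v_p − v₁| = 6.098 km/s.
At r₂, v₂ = √(μ/r₂) = 13.694 km/s.
Transfer-orbit speed at r₂: v_a = √[μ(2/r₂ − 1/a_t)] = 9.2552 km/s.
Second burn Δv₂ = |v₂ − v_a| = 4.439 km/s.
Total Δv = Δv₁ + Δv₂ = 10.54 km/s.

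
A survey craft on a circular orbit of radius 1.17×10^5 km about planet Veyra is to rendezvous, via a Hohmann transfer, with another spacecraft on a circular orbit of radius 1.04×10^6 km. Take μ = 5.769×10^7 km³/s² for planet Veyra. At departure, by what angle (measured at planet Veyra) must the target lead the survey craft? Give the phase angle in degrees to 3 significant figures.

φ = 105°

The Hohmann ellipse has a_t = (r₁ + r₂)/2 = 5.785×10^5 km.
The half-period of the transfer ellipse is t = π√(a_t³/μ) = 1.81993×10^5 s.
Target angular speed ω₂ = √(μ/r₂³) = 7.16144×10^-6 rad/s.
Angle swept by the target during transfer: ω₂·t = 1.30333 rad = 74.68°.
The survey craft traverses 180° on the transfer ellipse, so the target must lead by 180° − 74.68° = 105°.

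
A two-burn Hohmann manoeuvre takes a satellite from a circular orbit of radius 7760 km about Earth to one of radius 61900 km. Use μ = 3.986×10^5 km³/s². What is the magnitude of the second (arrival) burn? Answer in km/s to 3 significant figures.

Δv₂ = 1.34 km/s

The Hohmann ellipse has a_t = (r₁ + r₂)/2 = 34830 km.
Circular speed at r = 61900 km: v_c = √(μ/r) = 2.538 km/s.
Vis-viva on the transfer ellipse at r = 61900 km gives v_t = √[μ(2/r − 1/a_t)] = 1.198 km/s.
Δv₂ = |v_t − v_c| = |1.198 − 2.538| = 1.340 km/s.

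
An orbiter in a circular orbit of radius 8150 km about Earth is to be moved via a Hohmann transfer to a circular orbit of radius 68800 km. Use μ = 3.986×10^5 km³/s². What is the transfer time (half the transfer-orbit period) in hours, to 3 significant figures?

t = 10.4 hours

Transfer-ellipse semi-major axis a_t = (r₁ + r₂)/2 = (8150 + 68800)/2 = 38475 km.
By Kepler's third law the transfer-orbit period is T = 2π√(a_t³/μ), so t = T/2 = 37550 s.
Converting: 37550 s ÷ 3600 s/hour = 10.4 hours.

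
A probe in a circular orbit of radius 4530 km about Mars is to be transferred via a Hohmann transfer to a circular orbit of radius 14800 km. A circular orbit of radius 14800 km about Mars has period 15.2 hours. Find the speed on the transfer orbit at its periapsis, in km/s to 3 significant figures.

From Kepler's third law T² = 4π²r³/μ at r = 14800 km, T = 15.2 hours = 15.2 × 3600 s = 54720 s: μ = 4π²r³/T² = 42741.8 km³/s².
Transfer-ellipse semi-major axis a_t = (r₁ + r₂)/2 = (4530 + 14800)/2 = 9665 km.
At periapsis, r = 4530 km.
Applying v² = μ(2/r − 1/a_t): v = 3.801 km/s.

v = 3.80 km/s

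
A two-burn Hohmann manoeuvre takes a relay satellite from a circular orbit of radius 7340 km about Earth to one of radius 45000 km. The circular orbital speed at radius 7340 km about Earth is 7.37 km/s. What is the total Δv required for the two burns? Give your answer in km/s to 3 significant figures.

From the circular-orbit relation v² = μ/r at r = 7340 km: μ = v²r = (7.37)² × 7340 = 3.98686×10^5 km³/s².
Transfer-ellipse semi-major axis a_t = (r₁ + r₂)/2 = (7340 + 45000)/2 = 26170 km.
At r₁ the circular-orbit speed is v₁ = √(μ/r₁) = 7.370 km/s.
Transfer-orbit speed at r₁ (v² = μ(2/r − 1/a)): v_p = √[μ(2/r₁ − 1/a_t)] = 9.664 km/s.
First burn Δv₁ = |v_p − v₁| = 2.294 km/s.
At r₂, v₂ = √(μ/r₂) = 2.9765 km/s.
Transfer-orbit speed at r₂: v_a = √[μ(2/r₂ − 1/a_t)] = 1.5764 km/s.
Second burn Δv₂ = |v₂ − v_a| = 1.400 km/s.
Δv = Δv₁ + Δv₂ = 2.294 + 1.400 = 3.694 km/s.

Δv = 3.69 km/s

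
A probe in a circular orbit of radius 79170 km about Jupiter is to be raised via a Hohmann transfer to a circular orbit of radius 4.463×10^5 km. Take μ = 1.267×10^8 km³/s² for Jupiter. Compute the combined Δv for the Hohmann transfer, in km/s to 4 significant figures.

The Hohmann ellipse has a_t = (r₁ + r₂)/2 = 2.62735×10^5 km.
Circular speed at r₁: v₁ = √(μ/r₁) = √(1.267×10^8/79170) = 40.0044 km/s.
On the transfer ellipse at r₁, v² = μ(2/r − 1/a) gives v_p = √[μ(2/r₁ − 1/a_t)] = 52.1390 km/s.
First burn Δv₁ = |v_p − v₁| = 12.13 km/s.
Circular speed at r₂: v₂ = √(μ/r₂) = 16.849 km/s.
Transfer-orbit speed at r₂: v_a = √[μ(2/r₂ − 1/a_t)] = 9.2490 km/s.
Second burn Δv₂ = |v₂ − v_a| = 7.600 km/s.
Δv = Δv₁ + Δv₂ = 12.13 + 7.600 = 19.73 km/s.

Δv = 19.73 km/s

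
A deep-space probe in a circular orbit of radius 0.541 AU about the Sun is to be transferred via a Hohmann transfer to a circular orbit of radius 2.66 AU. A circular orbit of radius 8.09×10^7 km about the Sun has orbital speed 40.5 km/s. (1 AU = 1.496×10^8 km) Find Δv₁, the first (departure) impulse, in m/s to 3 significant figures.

Δv₁ = 11700 m/s

From the circular-orbit relation v² = μ/r at r = 8.09×10^7 km: μ = v²r = (40.5)² × 8.09×10^7 = 1.32696×10^11 km³/s².
In km: r₁ = 0.541 × 1.496×10^8 = 8.09336×10^7 km; r₂ = 2.66 × 1.496×10^8 = 3.97936×10^8 km.
Transfer-ellipse semi-major axis a_t = (r₁ + r₂)/2 = (8.09336×10^7 + 3.97936×10^8)/2 = 2.394348×10^8 km.
On the circular orbit at r = 8.09336×10^7 km, v_c = √(μ/r) = 40.49 km/s.
Vis-viva on the transfer ellipse at r = 8.09336×10^7 km gives v_t = √[μ(2/r − 1/a_t)] = 52.20 km/s.
Δv₁ = |v_t − v_c| = |52.20 − 40.49| = 11.71 km/s.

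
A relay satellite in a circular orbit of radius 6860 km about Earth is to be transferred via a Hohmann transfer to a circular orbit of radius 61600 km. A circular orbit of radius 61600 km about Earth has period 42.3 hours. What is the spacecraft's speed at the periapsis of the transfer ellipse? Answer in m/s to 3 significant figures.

From Kepler's third law T² = 4π²r³/μ at r = 61600 km, T = 42.3 hours = 42.3 × 3600 s = 1.5228×10^5 s: μ = 4π²r³/T² = 3.97939×10^5 km³/s².
The Hohmann ellipse has a_t = (r₁ + r₂)/2 = 34230 km.
At periapsis, r = 6860 km.
Vis-viva: v = √[μ(2/r − 1/a_t)] = √[3.97939×10^5 × (2/6860 − 1/34230)] = 10.22 km/s.

v = 10200 m/s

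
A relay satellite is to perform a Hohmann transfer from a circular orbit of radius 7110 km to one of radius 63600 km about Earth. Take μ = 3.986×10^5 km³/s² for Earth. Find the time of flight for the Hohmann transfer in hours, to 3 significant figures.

Semi-major axis of the transfer orbit: a_t = (7110 + 63600)/2 = 35355 km.
By Kepler's third law the transfer-orbit period is T = 2π√(a_t³/μ), so t = T/2 = 33080 s.
Converting: 33080 s ÷ 3600 s/hour = 9.19 hours.

t = 9.19 hours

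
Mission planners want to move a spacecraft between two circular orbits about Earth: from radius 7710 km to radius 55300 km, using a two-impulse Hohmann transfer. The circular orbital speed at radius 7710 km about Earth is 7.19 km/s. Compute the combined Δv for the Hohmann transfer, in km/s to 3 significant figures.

Δv = 3.69 km/s

From the circular-orbit relation v² = μ/r at r = 7710 km: μ = v²r = (7.19)² × 7710 = 3.98577×10^5 km³/s².
The Hohmann ellipse has a_t = (r₁ + r₂)/2 = 31505 km.
Circular speed at r₁: v₁ = √(μ/r₁) = √(3.98577×10^5/7710) = 7.1900 km/s.
On the transfer ellipse at r₁, vis-viva equation gives v_p = √[μ(2/r₁ − 1/a_t)] = 9.5258 km/s.
First burn Δv₁ = |v_p − v₁| = 2.3358 km/s.
At r₂, v₂ = √(μ/r₂) = 2.6847 km/s.
Transfer-orbit speed at r₂: v_a = √[μ(2/r₂ − 1/a_t)] = 1.3281 km/s.
Second burn Δv₂ = |v₂ − v_a| = 1.3566 km/s.
Δv = Δv₁ + Δv₂ = 2.3358 + 1.3566 = 3.692 km/s.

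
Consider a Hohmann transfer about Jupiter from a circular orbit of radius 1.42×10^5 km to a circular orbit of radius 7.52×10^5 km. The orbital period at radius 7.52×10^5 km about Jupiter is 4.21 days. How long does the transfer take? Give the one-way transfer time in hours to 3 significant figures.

From Kepler's third law T² = 4π²r³/μ at r = 7.52×10^5 km, T = 4.21 days = 4.21 × 86400 s = 3.63744×10^5 s: μ = 4π²r³/T² = 1.26888×10^8 km³/s².
Transfer-ellipse semi-major axis a_t = (r₁ + r₂)/2 = (1.420×10^5 + 7.520×10^5)/2 = 4.470×10^5 km.
By Kepler's third law the transfer-orbit period is T = 2π√(a_t³/μ), so t = T/2 = 83350 s.
Converting: 83350 s ÷ 3600 s/hour = 23.2 hours.

t = 23.2 hours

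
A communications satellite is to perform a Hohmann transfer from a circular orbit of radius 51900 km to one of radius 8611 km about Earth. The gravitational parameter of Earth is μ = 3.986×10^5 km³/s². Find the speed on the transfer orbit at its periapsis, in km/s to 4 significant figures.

v = 8.911 km/s

The Hohmann ellipse has a_t = (r₁ + r₂)/2 = 30255.5 km.
The periapsis of the transfer ellipse is at r = 8611 km.
From the vis-viva equation, v = √[μ(2/r − 1/a_t)] = 8.911 km/s.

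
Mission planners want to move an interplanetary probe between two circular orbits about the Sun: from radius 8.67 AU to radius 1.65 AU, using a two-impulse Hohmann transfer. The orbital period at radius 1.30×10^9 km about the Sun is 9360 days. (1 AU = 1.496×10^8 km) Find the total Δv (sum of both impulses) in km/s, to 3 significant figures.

Δv = 11.3 km/s

From Kepler's third law T² = 4π²r³/μ at r = 1.30×10^9 km, T = 9360 days = 9360 × 86400 s = 8.08704×10^8 s: μ = 4π²r³/T² = 1.32620×10^11 km³/s².
In km: r₁ = 8.67 × 1.496×10^8 = 1.297032×10^9 km; r₂ = 1.65 × 1.496×10^8 = 2.4684×10^8 km.
The Hohmann ellipse has a_t = (r₁ + r₂)/2 = 7.71936×10^8 km.
Circular speed at r₁: v₁ = √(μ/r₁) = √(1.32620×10^11/1.297032×10^9) = 10.112 km/s.
Transfer-orbit speed at r₁ (vis-viva equation): v_a = √[μ(2/r₁ − 1/a_t)] = 5.7180 km/s.
First burn Δv₁ = |v_a − v₁| = 4.394 km/s.
Circular speed at r₂: v₂ = √(μ/r₂) = 23.179 km/s.
Transfer-orbit speed at r₂: v_p = √[μ(2/r₂ − 1/a_t)] = 30.046 km/s.
Second burn Δv₂ = |v₂ − v_p| = 6.867 km/s.
Δv = Δv₁ + Δv₂ = 4.394 + 6.867 = 11.26 km/s.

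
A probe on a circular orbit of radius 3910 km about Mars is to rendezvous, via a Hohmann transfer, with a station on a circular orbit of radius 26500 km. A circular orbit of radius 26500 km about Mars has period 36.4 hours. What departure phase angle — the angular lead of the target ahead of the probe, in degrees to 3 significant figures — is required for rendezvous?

From Kepler's third law T² = 4π²r³/μ at r = 26500 km, T = 36.4 hours = 36.4 × 3600 s = 1.3104×10^5 s: μ = 4π²r³/T² = 42784.8 km³/s².
Transfer-ellipse semi-major axis a_t = (r₁ + r₂)/2 = (3910 + 26500)/2 = 15205 km.
The half-period of the transfer ellipse is t = π√(a_t³/μ) = 28476 s.
Target angular speed ω₂ = √(μ/r₂³) = 4.7949×10^-5 rad/s.
Angle swept by the target during transfer: ω₂·t = 1.3654 rad = 78.23°.
The probe traverses 180° on the transfer ellipse, so the target must lead by 180° − 78.23° = 102°.

φ = 102°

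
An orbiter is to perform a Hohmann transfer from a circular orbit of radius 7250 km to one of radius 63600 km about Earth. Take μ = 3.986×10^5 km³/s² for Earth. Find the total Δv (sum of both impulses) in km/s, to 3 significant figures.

Δv = 3.89 km/s

Transfer-ellipse semi-major axis a_t = (r₁ + r₂)/2 = (7250 + 63600)/2 = 35425 km.
At r₁ the circular-orbit speed is v₁ = √(μ/r₁) = 7.415 km/s.
Transfer-orbit speed at r₁ (vis-viva equation): v_p = √[μ(2/r₁ − 1/a_t)] = 9.935 km/s.
First burn Δv₁ = |v_p − v₁| = 2.520 km/s.
At r₂, v₂ = √(μ/r₂) = 2.5035 km/s.
Transfer-orbit speed at r₂: v_a = √[μ(2/r₂ − 1/a_t)] = 1.1325 km/s.
Second burn Δv₂ = |v₂ − v_a| = 1.371 km/s.
Total Δv = Δv₁ + Δv₂ = 3.891 km/s.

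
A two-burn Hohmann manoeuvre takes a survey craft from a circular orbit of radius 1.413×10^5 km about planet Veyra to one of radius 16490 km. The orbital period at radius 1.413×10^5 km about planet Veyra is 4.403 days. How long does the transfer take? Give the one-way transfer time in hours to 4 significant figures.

t = 22.04 hours

From Kepler's third law T² = 4π²r³/μ at r = 1.413×10^5 km, T = 4.403 days = 4.403 × 86400 s = 3.804192×10^5 s: μ = 4π²r³/T² = 7.69593×10^5 km³/s².
The Hohmann ellipse has a_t = (r₁ + r₂)/2 = 78895 km.
Transfer time t = π√(a_t³/μ) = π√((78895)³ / 7.69593×10^5) = 79360 s.
Converting: 79360 s ÷ 3600 s/hour = 22.04 hours.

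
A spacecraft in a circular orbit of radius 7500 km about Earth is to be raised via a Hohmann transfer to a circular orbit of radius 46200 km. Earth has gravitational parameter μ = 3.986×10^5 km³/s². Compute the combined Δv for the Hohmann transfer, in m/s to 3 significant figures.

Transfer-ellipse semi-major axis a_t = (r₁ + r₂)/2 = (7500 + 46200)/2 = 26850 km.
At r₁ the circular-orbit speed is v₁ = √(μ/r₁) = 7.290 km/s.
On the transfer ellipse at r₁, vis-viva equation gives v_p = √[μ(2/r₁ − 1/a_t)] = 9.563 km/s.
First burn Δv₁ = |v_p − v₁| = 2.273 km/s.
Circular speed at r₂: v₂ = √(μ/r₂) = 2.937 km/s.
Transfer-orbit speed at r₂: v_a = √[μ(2/r₂ − 1/a_t)] = 1.552 km/s.
Second burn Δv₂ = |v₂ − v_a| = 1.385 km/s.
Total Δv = Δv₁ + Δv₂ = 3.658 km/s.

Δv = 3660 m/s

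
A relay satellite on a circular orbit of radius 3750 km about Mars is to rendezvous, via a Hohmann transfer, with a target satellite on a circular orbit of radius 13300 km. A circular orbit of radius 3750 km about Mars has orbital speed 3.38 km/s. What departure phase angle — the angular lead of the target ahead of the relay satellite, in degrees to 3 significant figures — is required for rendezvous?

φ = 87.6°

From the circular-orbit relation v² = μ/r at r = 3750 km: μ = v²r = (3.38)² × 3750 = 42841.5 km³/s².
Semi-major axis of the transfer orbit: a_t = (3750 + 13300)/2 = 8525 km.
The half-period of the transfer ellipse is t = π√(a_t³/μ) = 11947.0 s.
The target's mean motion on its circular orbit is ω₂ = √(μ/r₂³) = 1.34944×10^-4 rad/s.
Angle swept by the target during transfer: ω₂·t = 1.6122 rad = 92.37°.
The relay satellite traverses 180° on the transfer ellipse, so the target must lead by 180° − 92.37° = 87.6°.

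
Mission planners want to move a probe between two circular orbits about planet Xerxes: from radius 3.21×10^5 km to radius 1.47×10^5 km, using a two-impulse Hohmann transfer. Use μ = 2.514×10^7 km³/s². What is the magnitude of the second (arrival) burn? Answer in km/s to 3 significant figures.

Transfer-ellipse semi-major axis a_t = (r₁ + r₂)/2 = (3.210×10^5 + 1.470×10^5)/2 = 2.340×10^5 km.
Circular speed at r = 1.470×10^5 km: v_c = √(μ/r) = 13.0775 km/s.
Transfer-orbit speed at the same r (vis-viva, a = a_t): v_t = √[μ(2/r − 1/a_t)] = 15.3168 km/s.
Δv₂ = |v_t − v_c| = |15.3168 − 13.0775| = 2.239 km/s.

Δv₂ = 2.24 km/s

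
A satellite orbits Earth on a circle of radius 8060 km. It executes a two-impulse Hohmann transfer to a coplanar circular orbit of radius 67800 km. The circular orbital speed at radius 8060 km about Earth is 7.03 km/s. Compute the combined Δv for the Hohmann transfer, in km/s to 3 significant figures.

From the circular-orbit relation v² = μ/r at r = 8060 km: μ = v²r = (7.03)² × 8060 = 3.98332×10^5 km³/s².
Semi-major axis of the transfer orbit: a_t = (8060 + 67800)/2 = 37930 km.
Circular speed at r₁: v₁ = √(μ/r₁) = √(3.98332×10^5/8060) = 7.0300 km/s.
On the transfer ellipse at r₁, vis-viva equation gives v_p = √[μ(2/r₁ − 1/a_t)] = 9.3989 km/s.
First burn Δv₁ = |v_p − v₁| = 2.3689 km/s.
Circular speed at r₂: v₂ = √(μ/r₂) = 2.42386 km/s.
Transfer-orbit speed at r₂: v_a = √[μ(2/r₂ − 1/a_t)] = 1.11734 km/s.
Second burn Δv₂ = |v₂ − v_a| = 1.3065 km/s.
Δv = Δv₁ + Δv₂ = 2.3689 + 1.3065 = 3.675 km/s.

Δv = 3.68 km/s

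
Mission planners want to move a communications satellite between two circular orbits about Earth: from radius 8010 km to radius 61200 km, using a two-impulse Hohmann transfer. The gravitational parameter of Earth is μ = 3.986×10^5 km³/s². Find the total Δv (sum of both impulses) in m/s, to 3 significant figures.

Δv = 3650 m/s

Transfer-ellipse semi-major axis a_t = (r₁ + r₂)/2 = (8010 + 61200)/2 = 34605 km.
Circular speed at r₁: v₁ = √(μ/r₁) = √(3.986×10^5/8010) = 7.054 km/s.
On the transfer ellipse at r₁, v² = μ(2/r − 1/a) gives v_p = √[μ(2/r₁ − 1/a_t)] = 9.381 km/s.
First burn Δv₁ = |v_p − v₁| = 2.327 km/s.
At r₂, v₂ = √(μ/r₂) = 2.552 km/s.
Transfer-orbit speed at r₂: v_a = √[μ(2/r₂ − 1/a_t)] = 1.228 km/s.
Second burn Δv₂ = |v₂ − v_a| = 1.324 km/s.
Δv = Δv₁ + Δv₂ = 2.327 + 1.324 = 3.651 km/s.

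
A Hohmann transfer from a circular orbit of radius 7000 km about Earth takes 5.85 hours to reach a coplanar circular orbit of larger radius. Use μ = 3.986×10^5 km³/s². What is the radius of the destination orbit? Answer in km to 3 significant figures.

r₂ = 45300 km

Transfer time t = 5.85 hours = 21060 s, and t = π√(a_t³/μ).
So a_t = (μ t²/π²)^(1/3) = (3.986×10^5 × (21060)² / π²)^(1/3) = 26165 km.
Since a_t = (r₁ + r₂)/2, r₂ = 2a_t − r₁ = 2×26165 − 7000 = 45330 km.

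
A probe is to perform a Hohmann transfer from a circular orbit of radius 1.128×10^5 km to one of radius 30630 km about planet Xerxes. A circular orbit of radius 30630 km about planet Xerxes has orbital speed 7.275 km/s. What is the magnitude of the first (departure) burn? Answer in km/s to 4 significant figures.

From the circular-orbit relation v² = μ/r at r = 30630 km: μ = v²r = (7.275)² × 30630 = 1.62111×10^6 km³/s².
Semi-major axis of the transfer orbit: a_t = (1.128×10^5 + 30630)/2 = 71715 km.
Circular speed at r = 1.128×10^5 km: v_c = √(μ/r) = 3.791 km/s.
Transfer-orbit speed at the same r (vis-viva, a = a_t): v_t = √[μ(2/r − 1/a_t)] = 2.478 km/s.
Δv₁ = |v_t − v_c| = |2.478 − 3.791| = 1.313 km/s.

Δv₁ = 1.313 km/s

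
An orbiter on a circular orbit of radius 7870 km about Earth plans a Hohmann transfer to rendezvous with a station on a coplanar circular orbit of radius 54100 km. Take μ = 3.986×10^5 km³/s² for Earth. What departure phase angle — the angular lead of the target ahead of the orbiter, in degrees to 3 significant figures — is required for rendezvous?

The Hohmann ellipse has a_t = (r₁ + r₂)/2 = 30985 km.
Transfer time t = π√(a_t³/μ) = 27140 s.
Target angular speed ω₂ = √(μ/r₂³) = 5.0173×10^-5 rad/s.
Angle swept by the target during transfer: ω₂·t = 1.3617 rad = 78.02°.
The orbiter traverses 180° on the transfer ellipse, so the target must lead by 180° − 78.02° = 102°.

φ = 102°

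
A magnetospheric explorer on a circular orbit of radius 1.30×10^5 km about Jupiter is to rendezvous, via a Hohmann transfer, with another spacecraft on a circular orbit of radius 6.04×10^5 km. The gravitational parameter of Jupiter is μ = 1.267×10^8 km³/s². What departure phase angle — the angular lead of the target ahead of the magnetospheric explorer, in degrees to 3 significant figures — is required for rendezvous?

The Hohmann ellipse has a_t = (r₁ + r₂)/2 = 3.670×10^5 km.
Transfer time t = π√(a_t³/μ) = 62053 s.
Target angular speed ω₂ = √(μ/r₂³) = 2.3979×10^-5 rad/s.
Angle swept by the target during transfer: ω₂·t = 1.48797 rad = 85.254°.
Arrival is 180° from departure on the ellipse, so φ = 180° − 85.254° = 94.7°.

φ = 94.7°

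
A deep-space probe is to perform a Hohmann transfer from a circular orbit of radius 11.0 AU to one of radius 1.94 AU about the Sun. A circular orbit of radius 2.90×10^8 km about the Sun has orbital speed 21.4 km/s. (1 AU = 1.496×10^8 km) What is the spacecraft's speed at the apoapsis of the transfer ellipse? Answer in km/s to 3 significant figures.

From the circular-orbit relation v² = μ/r at r = 2.90×10^8 km: μ = v²r = (21.4)² × 2.90×10^8 = 1.32808×10^11 km³/s².
In km: r₁ = 11.0 × 1.496×10^8 = 1.6456×10^9 km; r₂ = 1.94 × 1.496×10^8 = 2.90224×10^8 km.
Semi-major axis of the transfer orbit: a_t = (1.6456×10^9 + 2.90224×10^8)/2 = 9.67912×10^8 km.
The apoapsis of the transfer ellipse is at r = 1.6456×10^9 km.
Applying v² = μ(2/r − 1/a_t): v = 4.919 km/s.

v = 4.92 km/s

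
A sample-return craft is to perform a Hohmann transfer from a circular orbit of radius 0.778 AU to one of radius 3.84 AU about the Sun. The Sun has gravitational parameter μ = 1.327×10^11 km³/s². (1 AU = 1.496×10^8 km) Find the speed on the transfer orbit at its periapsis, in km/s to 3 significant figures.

In km: r₁ = 0.778 × 1.496×10^8 = 1.163888×10^8 km; r₂ = 3.84 × 1.496×10^8 = 5.74464×10^8 km.
The Hohmann ellipse has a_t = (r₁ + r₂)/2 = 3.454264×10^8 km.
At periapsis, r = 1.163888×10^8 km.
Applying v² = μ(2/r − 1/a_t): v = 43.54 km/s.

v = 43.5 km/s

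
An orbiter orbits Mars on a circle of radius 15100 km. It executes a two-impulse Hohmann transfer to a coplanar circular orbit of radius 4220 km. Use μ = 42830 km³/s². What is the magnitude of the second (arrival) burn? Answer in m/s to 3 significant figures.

The Hohmann ellipse has a_t = (r₁ + r₂)/2 = 9660 km.
On the circular orbit at r = 4220 km, v_c = √(μ/r) = 3.1858 km/s.
Vis-viva on the transfer ellipse at r = 4220 km gives v_t = √[μ(2/r − 1/a_t)] = 3.9831 km/s.
Δv₂ = |v_t − v_c| = |3.9831 − 3.1858| = 0.7973 km/s.

Δv₂ = 797 m/s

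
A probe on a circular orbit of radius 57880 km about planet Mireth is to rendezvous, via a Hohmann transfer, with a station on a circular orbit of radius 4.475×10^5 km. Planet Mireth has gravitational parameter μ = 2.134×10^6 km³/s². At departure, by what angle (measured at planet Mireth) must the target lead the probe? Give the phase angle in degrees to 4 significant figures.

φ = 103.6°

Semi-major axis of the transfer orbit: a_t = (57880 + 4.475×10^5)/2 = 2.5269×10^5 km.
Transfer time t = π√(a_t³/μ) = 2.732×10^5 s.
Target angular speed ω₂ = √(μ/r₂³) = 4.880×10^-6 rad/s.
Angle swept by the target during transfer: ω₂·t = 1.333 rad = 76.38°.
Arrival is 180° from departure on the ellipse, so φ = 180° − 76.38° = 103.6°.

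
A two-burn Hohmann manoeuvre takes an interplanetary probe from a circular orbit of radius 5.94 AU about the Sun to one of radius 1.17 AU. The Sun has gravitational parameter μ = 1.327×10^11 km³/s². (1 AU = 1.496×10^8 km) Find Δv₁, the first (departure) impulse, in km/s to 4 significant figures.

Δv₁ = 5.210 km/s

In km: r₁ = 5.94 × 1.496×10^8 = 8.88624×10^8 km; r₂ = 1.17 × 1.496×10^8 = 1.75032×10^8 km.
The Hohmann ellipse has a_t = (r₁ + r₂)/2 = 5.31828×10^8 km.
On the circular orbit at r = 8.88624×10^8 km, v_c = √(μ/r) = 12.2201 km/s.
Vis-viva on the transfer ellipse at r = 8.88624×10^8 km gives v_t = √[μ(2/r − 1/a_t)] = 7.01051 km/s.
Δv₁ = |v_t − v_c| = |7.01051 − 12.2201| = 5.210 km/s.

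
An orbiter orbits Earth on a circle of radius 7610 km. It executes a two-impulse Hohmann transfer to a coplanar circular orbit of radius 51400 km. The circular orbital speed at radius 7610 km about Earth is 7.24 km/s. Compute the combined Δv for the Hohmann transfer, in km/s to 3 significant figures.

From the circular-orbit relation v² = μ/r at r = 7610 km: μ = v²r = (7.24)² × 7610 = 3.98898×10^5 km³/s².
Transfer-ellipse semi-major axis a_t = (r₁ + r₂)/2 = (7610 + 51400)/2 = 29505 km.
Circular speed at r₁: v₁ = √(μ/r₁) = √(3.98898×10^5/7610) = 7.240 km/s.
On the transfer ellipse at r₁, v² = μ(2/r − 1/a) gives v_p = √[μ(2/r₁ − 1/a_t)] = 9.556 km/s.
First burn Δv₁ = |v_p − v₁| = 2.316 km/s.
Circular speed at r₂: v₂ = √(μ/r₂) = 2.786 km/s.
Transfer-orbit speed at r₂: v_a = √[μ(2/r₂ − 1/a_t)] = 1.415 km/s.
Second burn Δv₂ = |v₂ − v_a| = 1.371 km/s.
Δv = Δv₁ + Δv₂ = 2.316 + 1.371 = 3.687 km/s.

Δv = 3.69 km/s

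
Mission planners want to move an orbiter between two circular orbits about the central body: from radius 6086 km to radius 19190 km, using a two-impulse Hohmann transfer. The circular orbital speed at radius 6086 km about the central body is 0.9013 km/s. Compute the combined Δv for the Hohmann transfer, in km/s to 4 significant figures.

From the circular-orbit relation v² = μ/r at r = 6086 km: μ = v²r = (0.9013)² × 6086 = 4943.91 km³/s².
Semi-major axis of the transfer orbit: a_t = (6086 + 19190)/2 = 12638 km.
Circular speed at r₁: v₁ = √(μ/r₁) = √(4943.91/6086) = 0.901300 km/s.
On the transfer ellipse at r₁, vis-viva gives v_p = √[μ(2/r₁ − 1/a_t)] = 1.11063 km/s.
First burn Δv₁ = |v_p − v₁| = 0.20933 km/s.
Circular speed at r₂: v₂ = √(μ/r₂) = 0.50757 km/s.
Transfer-orbit speed at r₂: v_a = √[μ(2/r₂ − 1/a_t)] = 0.35223 km/s.
Second burn Δv₂ = |v₂ − v_a| = 0.15534 km/s.
Δv = Δv₁ + Δv₂ = 0.20933 + 0.15534 = 0.3647 km/s.

Δv = 0.3647 km/s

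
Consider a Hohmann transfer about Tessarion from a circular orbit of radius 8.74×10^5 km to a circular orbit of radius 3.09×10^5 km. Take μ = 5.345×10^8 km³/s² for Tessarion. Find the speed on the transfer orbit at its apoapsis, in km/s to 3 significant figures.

v = 17.9 km/s

Semi-major axis of the transfer orbit: a_t = (8.740×10^5 + 3.090×10^5)/2 = 5.915×10^5 km.
The apoapsis of the transfer ellipse is at r = 8.740×10^5 km.
Vis-viva: v = √[μ(2/r − 1/a_t)] = √[5.345×10^8 × (2/8.740×10^5 − 1/5.915×10^5)] = 17.87 km/s.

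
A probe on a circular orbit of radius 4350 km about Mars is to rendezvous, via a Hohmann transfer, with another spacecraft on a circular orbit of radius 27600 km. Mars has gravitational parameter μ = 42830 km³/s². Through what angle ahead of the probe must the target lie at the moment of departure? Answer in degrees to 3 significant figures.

The Hohmann ellipse has a_t = (r₁ + r₂)/2 = 15975 km.
The half-period of the transfer ellipse is t = π√(a_t³/μ) = 30650 s.
The target's mean motion on its circular orbit is ω₂ = √(μ/r₂³) = 4.5135×10^-5 rad/s.
Angle swept by the target during transfer: ω₂·t = 1.3834 rad = 79.26°.
Arrival is 180° from departure on the ellipse, so φ = 180° − 79.26° = 101°.

φ = 101°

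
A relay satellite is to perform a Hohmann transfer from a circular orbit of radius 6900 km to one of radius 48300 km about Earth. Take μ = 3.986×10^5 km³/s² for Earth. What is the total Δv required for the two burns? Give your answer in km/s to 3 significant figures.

Transfer-ellipse semi-major axis a_t = (r₁ + r₂)/2 = (6900 + 48300)/2 = 27600 km.
Circular speed at r₁: v₁ = √(μ/r₁) = √(3.986×10^5/6900) = 7.60053 km/s.
On the transfer ellipse at r₁, v² = μ(2/r − 1/a) gives v_p = √[μ(2/r₁ − 1/a_t)] = 10.0546 km/s.
First burn Δv₁ = |v_p − v₁| = 2.454 km/s.
At r₂, v₂ = √(μ/r₂) = 2.8727 km/s.
Transfer-orbit speed at r₂: v_a = √[μ(2/r₂ − 1/a_t)] = 1.4364 km/s.
Second burn Δv₂ = |v₂ − v_a| = 1.436 km/s.
Δv = Δv₁ + Δv₂ = 2.454 + 1.436 = 3.890 km/s.

Δv = 3.89 km/s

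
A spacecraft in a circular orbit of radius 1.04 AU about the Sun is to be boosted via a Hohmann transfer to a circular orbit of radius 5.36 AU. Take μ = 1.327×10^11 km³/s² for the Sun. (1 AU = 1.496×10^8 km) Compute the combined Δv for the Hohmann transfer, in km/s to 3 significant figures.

In km: r₁ = 1.04 × 1.496×10^8 = 1.55584×10^8 km; r₂ = 5.36 × 1.496×10^8 = 8.01856×10^8 km.
Transfer-ellipse semi-major axis a_t = (r₁ + r₂)/2 = (1.55584×10^8 + 8.01856×10^8)/2 = 4.7872×10^8 km.
At r₁ the circular-orbit speed is v₁ = √(μ/r₁) = 29.2047 km/s.
On the transfer ellipse at r₁, v² = μ(2/r − 1/a) gives v_p = √[μ(2/r₁ − 1/a_t)] = 37.7973 km/s.
First burn Δv₁ = |v_p − v₁| = 8.593 km/s.
Circular speed at r₂: v₂ = √(μ/r₂) = 12.86433 km/s.
Transfer-orbit speed at r₂: v_a = √[μ(2/r₂ − 1/a_t)] = 7.333798 km/s.
Second burn Δv₂ = |v₂ − v_a| = 5.531 km/s.
Total Δv = Δv₁ + Δv₂ = 14.12 km/s.

Δv = 14.1 km/s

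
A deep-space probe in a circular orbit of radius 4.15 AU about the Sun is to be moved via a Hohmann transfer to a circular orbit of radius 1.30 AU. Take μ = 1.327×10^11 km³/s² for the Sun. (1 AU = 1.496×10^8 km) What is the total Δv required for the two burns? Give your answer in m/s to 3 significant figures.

Δv = 10600 m/s

In km: r₁ = 4.15 × 1.496×10^8 = 6.2084×10^8 km; r₂ = 1.30 × 1.496×10^8 = 1.9448×10^8 km.
The Hohmann ellipse has a_t = (r₁ + r₂)/2 = 4.0766×10^8 km.
Circular speed at r₁: v₁ = √(μ/r₁) = √(1.327×10^11/6.2084×10^8) = 14.620 km/s.
On the transfer ellipse at r₁, vis-viva gives v_a = √[μ(2/r₁ − 1/a_t)] = 10.098 km/s.
First burn Δv₁ = |v_a − v₁| = 4.522 km/s.
At r₂, v₂ = √(μ/r₂) = 26.1215 km/s.
Transfer-orbit speed at r₂: v_p = √[μ(2/r₂ − 1/a_t)] = 32.2358 km/s.
Second burn Δv₂ = |v₂ − v_p| = 6.114 km/s.
Δv = Δv₁ + Δv₂ = 4.522 + 6.114 = 10.64 km/s.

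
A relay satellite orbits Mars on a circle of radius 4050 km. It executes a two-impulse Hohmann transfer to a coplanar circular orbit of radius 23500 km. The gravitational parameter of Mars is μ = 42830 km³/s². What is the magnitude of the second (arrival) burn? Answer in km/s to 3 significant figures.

Δv₂ = 0.618 km/s

Semi-major axis of the transfer orbit: a_t = (4050 + 23500)/2 = 13775 km.
Circular speed at r = 23500 km: v_c = √(μ/r) = 1.350 km/s.
Vis-viva on the transfer ellipse at r = 23500 km gives v_t = √[μ(2/r − 1/a_t)] = 0.7320 km/s.
Δv₂ = |v_t − v_c| = |0.7320 − 1.350| = 0.6180 km/s.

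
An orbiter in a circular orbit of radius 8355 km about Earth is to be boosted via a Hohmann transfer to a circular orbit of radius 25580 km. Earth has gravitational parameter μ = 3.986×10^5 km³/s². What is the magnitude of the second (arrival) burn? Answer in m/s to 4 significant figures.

Δv₂ = 1177 m/s

The Hohmann ellipse has a_t = (r₁ + r₂)/2 = 16967.5 km.
Circular speed at r = 25580 km: v_c = √(μ/r) = 3.947 km/s.
Transfer-orbit speed at the same r (vis-viva, a = a_t): v_t = √[μ(2/r − 1/a_t)] = 2.770 km/s.
Δv₂ = |v_t − v_c| = |2.770 − 3.947| = 1.177 km/s.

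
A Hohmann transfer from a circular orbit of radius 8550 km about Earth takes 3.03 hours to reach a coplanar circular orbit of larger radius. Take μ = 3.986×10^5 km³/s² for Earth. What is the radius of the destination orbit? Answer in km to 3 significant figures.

r₂ = 25200 km

Transfer time t = 3.03 hours = 10908 s, and t = π√(a_t³/μ).
So a_t = (μ t²/π²)^(1/3) = (3.986×10^5 × (10908)² / π²)^(1/3) = 16875 km.
Since a_t = (r₁ + r₂)/2, r₂ = 2a_t − r₁ = 2×16875 − 8550 = 25200 km.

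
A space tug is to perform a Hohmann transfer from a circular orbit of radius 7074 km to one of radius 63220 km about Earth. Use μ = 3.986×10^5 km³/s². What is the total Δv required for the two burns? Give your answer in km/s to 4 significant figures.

Δv = 3.945 km/s

Transfer-ellipse semi-major axis a_t = (r₁ + r₂)/2 = (7074 + 63220)/2 = 35147 km.
At r₁ the circular-orbit speed is v₁ = √(μ/r₁) = 7.50648 km/s.
On the transfer ellipse at r₁, v² = μ(2/r − 1/a) gives v_p = √[μ(2/r₁ − 1/a_t)] = 10.0674 km/s.
First burn Δv₁ = |v_p − v₁| = 2.561 km/s.
At r₂, v₂ = √(μ/r₂) = 2.51097 km/s.
Transfer-orbit speed at r₂: v_a = √[μ(2/r₂ − 1/a_t)] = 1.12650 km/s.
Second burn Δv₂ = |v₂ − v_a| = 1.384 km/s.
Total Δv = Δv₁ + Δv₂ = 3.945 km/s.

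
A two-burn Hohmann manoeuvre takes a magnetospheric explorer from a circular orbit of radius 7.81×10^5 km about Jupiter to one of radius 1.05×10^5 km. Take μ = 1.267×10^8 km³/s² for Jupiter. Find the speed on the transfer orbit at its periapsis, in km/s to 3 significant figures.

v = 46.1 km/s

The Hohmann ellipse has a_t = (r₁ + r₂)/2 = 4.430×10^5 km.
At periapsis, r = 1.050×10^5 km.
Vis-viva: v = √[μ(2/r − 1/a_t)] = √[1.267×10^8 × (2/1.050×10^5 − 1/4.430×10^5)] = 46.12 km/s.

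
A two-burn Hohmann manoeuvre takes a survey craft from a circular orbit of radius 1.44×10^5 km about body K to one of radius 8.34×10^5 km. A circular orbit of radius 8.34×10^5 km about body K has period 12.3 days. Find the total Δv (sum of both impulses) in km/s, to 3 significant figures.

From Kepler's third law T² = 4π²r³/μ at r = 8.34×10^5 km, T = 12.3 days = 12.3 × 86400 s = 1.06272×10^6 s: μ = 4π²r³/T² = 2.02778×10^7 km³/s².
Semi-major axis of the transfer orbit: a_t = (1.440×10^5 + 8.340×10^5)/2 = 4.890×10^5 km.
At r₁ the circular-orbit speed is v₁ = √(μ/r₁) = 11.8667 km/s.
Transfer-orbit speed at r₁ (vis-viva equation): v_p = √[μ(2/r₁ − 1/a_t)] = 15.4973 km/s.
First burn Δv₁ = |v_p − v₁| = 3.631 km/s.
Circular speed at r₂: v₂ = √(μ/r₂) = 4.931 km/s.
Transfer-orbit speed at r₂: v_a = √[μ(2/r₂ − 1/a_t)] = 2.676 km/s.
Second burn Δv₂ = |v₂ − v_a| = 2.255 km/s.
Δv = Δv₁ + Δv₂ = 3.631 + 2.255 = 5.886 km/s.

Δv = 5.89 km/s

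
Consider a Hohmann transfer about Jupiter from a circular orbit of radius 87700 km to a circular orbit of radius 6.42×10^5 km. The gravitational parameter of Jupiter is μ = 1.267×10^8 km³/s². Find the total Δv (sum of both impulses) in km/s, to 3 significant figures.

Δv = 19.6 km/s

Semi-major axis of the transfer orbit: a_t = (87700 + 6.420×10^5)/2 = 3.6485×10^5 km.
Circular speed at r₁: v₁ = √(μ/r₁) = √(1.267×10^8/87700) = 38.01 km/s.
On the transfer ellipse at r₁, vis-viva gives v_p = √[μ(2/r₁ − 1/a_t)] = 50.42 km/s.
First burn Δv₁ = |v_p − v₁| = 12.41 km/s.
Circular speed at r₂: v₂ = √(μ/r₂) = 14.0482 km/s.
Transfer-orbit speed at r₂: v_a = √[μ(2/r₂ − 1/a_t)] = 6.88753 km/s.
Second burn Δv₂ = |v₂ − v_a| = 7.161 km/s.
Δv = Δv₁ + Δv₂ = 12.41 + 7.161 = 19.57 km/s.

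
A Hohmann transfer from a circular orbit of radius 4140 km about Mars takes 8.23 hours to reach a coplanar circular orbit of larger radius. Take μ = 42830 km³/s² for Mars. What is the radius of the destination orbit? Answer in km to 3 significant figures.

Transfer time t = 8.23 hours = 29628 s, and t = π√(a_t³/μ).
So a_t = (μ t²/π²)^(1/3) = (42830 × (29628)² / π²)^(1/3) = 15618 km.
Since a_t = (r₁ + r₂)/2, r₂ = 2a_t − r₁ = 2×15618 − 4140 = 27096 km.

r₂ = 27100 km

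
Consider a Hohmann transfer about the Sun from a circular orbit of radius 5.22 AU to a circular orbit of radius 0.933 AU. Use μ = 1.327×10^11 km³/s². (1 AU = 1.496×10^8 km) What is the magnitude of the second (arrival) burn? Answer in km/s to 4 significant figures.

Δv₂ = 9.330 km/s

In km: r₁ = 5.22 × 1.496×10^8 = 7.80912×10^8 km; r₂ = 0.933 × 1.496×10^8 = 1.395768×10^8 km.
The Hohmann ellipse has a_t = (r₁ + r₂)/2 = 4.602444×10^8 km.
On the circular orbit at r = 1.395768×10^8 km, v_c = √(μ/r) = 30.83 km/s.
Vis-viva on the transfer ellipse at r = 1.395768×10^8 km gives v_t = √[μ(2/r − 1/a_t)] = 40.16 km/s.
Δv₂ = |v_t − v_c| = |40.16 − 30.83| = 9.330 km/s.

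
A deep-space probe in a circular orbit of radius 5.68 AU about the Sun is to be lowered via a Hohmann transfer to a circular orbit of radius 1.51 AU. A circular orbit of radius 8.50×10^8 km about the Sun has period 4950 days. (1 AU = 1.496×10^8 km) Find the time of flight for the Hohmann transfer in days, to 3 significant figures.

t = 1250 days

From Kepler's third law T² = 4π²r³/μ at r = 8.50×10^8 km, T = 4950 days = 4950 × 86400 s = 4.2768×10^8 s: μ = 4π²r³/T² = 1.32550×10^11 km³/s².
In km: r₁ = 5.68 × 1.496×10^8 = 8.49728×10^8 km; r₂ = 1.51 × 1.496×10^8 = 2.25896×10^8 km.
Semi-major axis of the transfer orbit: a_t = (8.49728×10^8 + 2.25896×10^8)/2 = 5.37812×10^8 km.
Half the transfer-orbit period gives t = π√(a_t³/μ) = 1.076×10^8 s.
Converting: 1.076×10^8 s ÷ 86400 s/day = 1250 days.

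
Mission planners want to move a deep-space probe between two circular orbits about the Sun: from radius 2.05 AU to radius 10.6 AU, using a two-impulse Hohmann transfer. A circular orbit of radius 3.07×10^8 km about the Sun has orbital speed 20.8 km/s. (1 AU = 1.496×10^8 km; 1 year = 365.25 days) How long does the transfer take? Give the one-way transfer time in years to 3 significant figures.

t = 7.95 years

From the circular-orbit relation v² = μ/r at r = 3.07×10^8 km: μ = v²r = (20.8)² × 3.07×10^8 = 1.32820×10^11 km³/s².
In km: r₁ = 2.05 × 1.496×10^8 = 3.0668×10^8 km; r₂ = 10.6 × 1.496×10^8 = 1.58576×10^9 km.
Transfer-ellipse semi-major axis a_t = (r₁ + r₂)/2 = (3.0668×10^8 + 1.58576×10^9)/2 = 9.4622×10^8 km.
By Kepler's third law the transfer-orbit period is T = 2π√(a_t³/μ), so t = T/2 = 2.509×10^8 s.
Converting: 2.509×10^8 s ÷ 3.15576×10^7 s/year (365.25 × 86400) = 7.95 years.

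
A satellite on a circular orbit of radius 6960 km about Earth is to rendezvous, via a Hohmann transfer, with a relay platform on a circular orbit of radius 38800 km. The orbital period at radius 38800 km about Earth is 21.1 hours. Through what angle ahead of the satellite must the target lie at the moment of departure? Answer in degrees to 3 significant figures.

φ = 98.5°

From Kepler's third law T² = 4π²r³/μ at r = 38800 km, T = 21.1 hours = 21.1 × 3600 s = 75960 s: μ = 4π²r³/T² = 3.99655×10^5 km³/s².
The Hohmann ellipse has a_t = (r₁ + r₂)/2 = 22880 km.
The half-period of the transfer ellipse is t = π√(a_t³/μ) = 17199 s.
Target angular speed ω₂ = √(μ/r₂³) = 8.2717×10^-5 rad/s.
Angle swept by the target during transfer: ω₂·t = 1.4226 rad = 81.51°.
The satellite traverses 180° on the transfer ellipse, so the target must lead by 180° − 81.51° = 98.5°.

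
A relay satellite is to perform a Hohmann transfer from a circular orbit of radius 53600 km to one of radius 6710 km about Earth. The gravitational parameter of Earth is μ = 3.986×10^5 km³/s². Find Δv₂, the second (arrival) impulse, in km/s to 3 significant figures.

The Hohmann ellipse has a_t = (r₁ + r₂)/2 = 30155 km.
Circular speed at r = 6710 km: v_c = √(μ/r) = 7.70739 km/s.
Vis-viva on the transfer ellipse at r = 6710 km gives v_t = √[μ(2/r − 1/a_t)] = 10.2757 km/s.
Δv₂ = |v_t − v_c| = |10.2757 − 7.70739| = 2.568 km/s.

Δv₂ = 2.57 km/s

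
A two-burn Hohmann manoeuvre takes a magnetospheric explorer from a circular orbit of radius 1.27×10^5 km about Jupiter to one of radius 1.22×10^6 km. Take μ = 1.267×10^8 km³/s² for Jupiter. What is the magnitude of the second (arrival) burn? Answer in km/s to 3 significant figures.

Δv₂ = 5.77 km/s

The Hohmann ellipse has a_t = (r₁ + r₂)/2 = 6.735×10^5 km.
Circular speed at r = 1.220×10^6 km: v_c = √(μ/r) = 10.191 km/s.
Transfer-orbit speed at the same r (vis-viva, a = a_t): v_t = √[μ(2/r − 1/a_t)] = 4.4253 km/s.
Δv₂ = |v_t − v_c| = |4.4253 − 10.191| = 5.766 km/s.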